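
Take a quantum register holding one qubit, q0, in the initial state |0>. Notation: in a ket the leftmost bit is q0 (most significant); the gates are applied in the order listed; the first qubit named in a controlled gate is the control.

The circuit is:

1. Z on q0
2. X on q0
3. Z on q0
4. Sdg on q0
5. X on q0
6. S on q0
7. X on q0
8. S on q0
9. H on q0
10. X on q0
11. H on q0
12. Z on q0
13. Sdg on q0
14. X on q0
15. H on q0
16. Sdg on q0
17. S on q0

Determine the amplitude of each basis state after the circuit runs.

After the circuit, the state carries amplitude sqrt(2)*I/2 on |0>, sqrt(2)*I/2 on |1>. Key observation: gates 9-12 undo each other exactly, leaving only the rest of the circuit to track.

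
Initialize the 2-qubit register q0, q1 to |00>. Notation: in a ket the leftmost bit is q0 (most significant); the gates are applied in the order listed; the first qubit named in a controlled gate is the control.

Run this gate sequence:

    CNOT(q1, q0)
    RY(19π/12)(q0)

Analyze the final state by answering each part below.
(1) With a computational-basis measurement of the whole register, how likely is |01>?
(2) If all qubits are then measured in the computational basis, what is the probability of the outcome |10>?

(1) A full measurement returns |01> with probability 0.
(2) Outcome |10> occurs with probability -sqrt(6)/8 + sqrt(2)/8 + 1/2.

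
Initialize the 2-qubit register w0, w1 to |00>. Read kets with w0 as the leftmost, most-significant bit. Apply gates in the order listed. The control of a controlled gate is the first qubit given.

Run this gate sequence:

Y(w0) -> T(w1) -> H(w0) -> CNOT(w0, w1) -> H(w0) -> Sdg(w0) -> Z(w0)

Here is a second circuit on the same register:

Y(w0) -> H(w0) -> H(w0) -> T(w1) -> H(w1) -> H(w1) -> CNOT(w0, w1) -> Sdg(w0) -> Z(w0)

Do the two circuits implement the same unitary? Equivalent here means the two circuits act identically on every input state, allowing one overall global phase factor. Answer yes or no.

No: there is an input state on which the two circuits produce genuinely different outputs (not merely differing by a phase).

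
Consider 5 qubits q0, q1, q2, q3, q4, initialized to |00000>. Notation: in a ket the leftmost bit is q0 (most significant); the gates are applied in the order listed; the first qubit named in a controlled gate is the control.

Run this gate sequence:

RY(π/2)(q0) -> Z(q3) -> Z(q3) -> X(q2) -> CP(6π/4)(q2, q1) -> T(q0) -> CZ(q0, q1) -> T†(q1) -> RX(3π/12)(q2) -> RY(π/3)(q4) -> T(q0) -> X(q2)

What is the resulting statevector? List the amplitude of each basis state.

The resulting statevector has amplitude sqrt(6*sqrt(2) + 12)/8 on |00000>, sqrt(2*sqrt(2) + 4)/8 on |00001>, -I*sqrt(12 - 6*sqrt(2))/8 on |00100>, -I*sqrt(4 - 2*sqrt(2))/8 on |00101>, I*sqrt(6*sqrt(2) + 12)/8 on |10000>, I*sqrt(2*sqrt(2) + 4)/8 on |10001>, sqrt(12 - 6*sqrt(2))/8 on |10100>, sqrt(4 - 2*sqrt(2))/8 on |10101>, and 0 on every other basis state.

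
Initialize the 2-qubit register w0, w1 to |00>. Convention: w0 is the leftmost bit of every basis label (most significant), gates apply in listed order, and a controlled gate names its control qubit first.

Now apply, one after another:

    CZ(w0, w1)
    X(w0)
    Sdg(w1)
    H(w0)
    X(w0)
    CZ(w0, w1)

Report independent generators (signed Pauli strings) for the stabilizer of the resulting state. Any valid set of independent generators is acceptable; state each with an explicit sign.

One valid set of independent stabilizer generators is -XI, +IZ (any independent generating set of the same group is equally correct).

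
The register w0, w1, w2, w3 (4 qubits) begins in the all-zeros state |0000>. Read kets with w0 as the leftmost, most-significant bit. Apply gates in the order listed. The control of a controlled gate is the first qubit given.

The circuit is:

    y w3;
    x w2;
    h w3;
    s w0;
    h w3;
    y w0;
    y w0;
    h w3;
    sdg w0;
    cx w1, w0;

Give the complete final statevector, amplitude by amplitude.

The resulting statevector has amplitude sqrt(2)*I/2 on |0010>, -sqrt(2)*I/2 on |0011>, and 0 on every other basis state. Key observation: gates 4-9 undo each other exactly, leaving only the rest of the circuit to track.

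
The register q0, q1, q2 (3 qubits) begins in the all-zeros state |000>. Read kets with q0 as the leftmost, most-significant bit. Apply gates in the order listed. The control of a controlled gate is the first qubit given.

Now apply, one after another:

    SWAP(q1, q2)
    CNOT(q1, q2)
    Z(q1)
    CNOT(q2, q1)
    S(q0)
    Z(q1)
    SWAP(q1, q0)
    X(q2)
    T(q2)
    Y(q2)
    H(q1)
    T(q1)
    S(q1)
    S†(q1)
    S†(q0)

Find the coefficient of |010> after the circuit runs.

The final state's coefficient on |010> equals sqrt(2)/2.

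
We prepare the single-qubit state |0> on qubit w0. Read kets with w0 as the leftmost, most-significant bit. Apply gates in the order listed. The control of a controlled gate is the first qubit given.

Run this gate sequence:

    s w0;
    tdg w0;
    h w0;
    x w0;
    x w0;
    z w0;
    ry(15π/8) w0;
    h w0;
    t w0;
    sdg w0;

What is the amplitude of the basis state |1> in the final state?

The final state's coefficient on |1> equals exp(3*I*pi/4)*cos(pi/16).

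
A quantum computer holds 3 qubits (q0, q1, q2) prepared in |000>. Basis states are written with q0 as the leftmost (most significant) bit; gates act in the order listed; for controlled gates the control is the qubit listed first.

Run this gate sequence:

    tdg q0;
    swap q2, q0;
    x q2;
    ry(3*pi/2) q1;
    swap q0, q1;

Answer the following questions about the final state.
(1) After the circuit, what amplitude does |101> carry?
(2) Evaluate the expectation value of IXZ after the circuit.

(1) The amplitude on |101> is sqrt(2)/2.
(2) The expectation value of IXZ is 0.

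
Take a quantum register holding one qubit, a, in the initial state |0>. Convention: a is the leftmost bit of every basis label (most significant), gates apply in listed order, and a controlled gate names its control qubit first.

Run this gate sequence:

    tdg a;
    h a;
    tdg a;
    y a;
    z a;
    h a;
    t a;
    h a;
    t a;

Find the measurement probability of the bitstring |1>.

The probability of measuring |1> is 1/4.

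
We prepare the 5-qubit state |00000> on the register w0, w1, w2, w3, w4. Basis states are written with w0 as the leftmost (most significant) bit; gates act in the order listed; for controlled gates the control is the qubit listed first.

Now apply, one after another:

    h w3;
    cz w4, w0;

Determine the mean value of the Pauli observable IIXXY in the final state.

In the final state, IIXXY has expectation 0.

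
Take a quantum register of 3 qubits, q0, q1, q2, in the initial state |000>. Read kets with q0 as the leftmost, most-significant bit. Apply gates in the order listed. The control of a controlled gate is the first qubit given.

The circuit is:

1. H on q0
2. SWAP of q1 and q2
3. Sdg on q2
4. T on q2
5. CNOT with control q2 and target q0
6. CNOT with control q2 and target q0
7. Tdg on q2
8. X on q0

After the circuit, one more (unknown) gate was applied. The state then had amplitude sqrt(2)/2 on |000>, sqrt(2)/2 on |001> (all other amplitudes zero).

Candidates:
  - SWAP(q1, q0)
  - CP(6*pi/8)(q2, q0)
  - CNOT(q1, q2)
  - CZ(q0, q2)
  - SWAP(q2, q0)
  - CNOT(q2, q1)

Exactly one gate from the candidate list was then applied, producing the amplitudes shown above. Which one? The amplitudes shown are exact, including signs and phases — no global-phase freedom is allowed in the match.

It was SWAP(q2, q0) that produced the state shown. Key observation: the block from step 4 through step 7 cancels to the identity and can be dropped.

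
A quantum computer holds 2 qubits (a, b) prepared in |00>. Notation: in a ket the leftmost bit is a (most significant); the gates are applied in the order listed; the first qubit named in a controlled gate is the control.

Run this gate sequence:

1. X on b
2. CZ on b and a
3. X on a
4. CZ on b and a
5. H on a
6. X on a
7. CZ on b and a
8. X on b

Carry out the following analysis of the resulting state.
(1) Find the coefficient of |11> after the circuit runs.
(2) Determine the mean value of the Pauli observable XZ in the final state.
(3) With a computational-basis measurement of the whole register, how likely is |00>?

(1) The amplitude on |11> is 0.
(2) In the final state, XZ has expectation 1.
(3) Outcome |00> occurs with probability 1/2.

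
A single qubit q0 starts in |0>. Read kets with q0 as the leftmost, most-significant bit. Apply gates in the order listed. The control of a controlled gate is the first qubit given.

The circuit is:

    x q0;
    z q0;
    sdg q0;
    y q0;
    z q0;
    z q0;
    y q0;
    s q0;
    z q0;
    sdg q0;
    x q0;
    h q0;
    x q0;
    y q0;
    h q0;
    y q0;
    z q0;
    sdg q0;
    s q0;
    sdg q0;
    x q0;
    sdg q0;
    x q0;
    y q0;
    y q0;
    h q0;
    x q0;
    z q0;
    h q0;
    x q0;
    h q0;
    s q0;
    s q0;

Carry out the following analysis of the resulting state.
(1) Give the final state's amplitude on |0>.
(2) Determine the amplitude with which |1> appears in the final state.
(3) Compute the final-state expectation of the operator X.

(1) The amplitude on |0> is sqrt(2)/2. Key observation: steps 2-9 multiply out to the identity, so the circuit reduces to the remaining gates.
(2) |1> carries amplitude -sqrt(2)/2 in the final state.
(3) The observable X averages to -1.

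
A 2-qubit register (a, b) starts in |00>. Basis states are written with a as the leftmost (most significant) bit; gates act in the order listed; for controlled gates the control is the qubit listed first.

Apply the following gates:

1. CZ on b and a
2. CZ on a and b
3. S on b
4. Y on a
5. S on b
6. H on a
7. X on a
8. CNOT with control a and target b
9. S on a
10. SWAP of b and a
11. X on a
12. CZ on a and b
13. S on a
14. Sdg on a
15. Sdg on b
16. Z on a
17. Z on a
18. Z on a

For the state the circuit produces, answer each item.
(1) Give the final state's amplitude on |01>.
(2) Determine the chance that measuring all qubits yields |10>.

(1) |01> carries amplitude sqrt(2)*I/2 in the final state.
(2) Outcome |10> occurs with probability 1/2.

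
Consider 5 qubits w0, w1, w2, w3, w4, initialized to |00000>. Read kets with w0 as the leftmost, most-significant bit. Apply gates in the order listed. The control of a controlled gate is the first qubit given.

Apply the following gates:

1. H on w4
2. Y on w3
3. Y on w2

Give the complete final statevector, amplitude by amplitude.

The resulting statevector has amplitude -sqrt(2)/2 on |00110>, -sqrt(2)/2 on |00111>, and 0 on every other basis state.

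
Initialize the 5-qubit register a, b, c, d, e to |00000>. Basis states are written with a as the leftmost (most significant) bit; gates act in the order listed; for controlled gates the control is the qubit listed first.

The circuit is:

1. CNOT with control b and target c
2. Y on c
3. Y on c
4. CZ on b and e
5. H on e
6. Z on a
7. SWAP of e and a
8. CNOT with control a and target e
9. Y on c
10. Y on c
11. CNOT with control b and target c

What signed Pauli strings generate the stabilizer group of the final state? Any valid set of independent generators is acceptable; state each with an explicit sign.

The stabilizer group can be generated by +XIIIX, +ZIIIZ, +IZIII, +IIZII, +IIIZI, among other valid generating sets.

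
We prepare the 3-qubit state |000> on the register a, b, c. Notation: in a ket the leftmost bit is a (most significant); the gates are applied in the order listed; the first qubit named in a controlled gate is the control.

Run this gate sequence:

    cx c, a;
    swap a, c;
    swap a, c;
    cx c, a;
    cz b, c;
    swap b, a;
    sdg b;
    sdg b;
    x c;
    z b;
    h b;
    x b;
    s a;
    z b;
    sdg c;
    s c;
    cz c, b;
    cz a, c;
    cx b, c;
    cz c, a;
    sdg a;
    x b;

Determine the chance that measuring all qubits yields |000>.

The probability of measuring |000> is 1/2. Key observation: gates 1-4 undo each other exactly, leaving only the rest of the circuit to track.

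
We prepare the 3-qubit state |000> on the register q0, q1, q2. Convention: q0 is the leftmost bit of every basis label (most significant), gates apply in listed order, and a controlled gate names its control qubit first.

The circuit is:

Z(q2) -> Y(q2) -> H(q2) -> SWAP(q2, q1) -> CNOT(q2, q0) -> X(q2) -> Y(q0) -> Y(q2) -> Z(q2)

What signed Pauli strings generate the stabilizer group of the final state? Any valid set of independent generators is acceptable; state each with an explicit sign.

One valid set of independent stabilizer generators is -IXI, -ZII, +IIZ (any independent generating set of the same group is equally correct).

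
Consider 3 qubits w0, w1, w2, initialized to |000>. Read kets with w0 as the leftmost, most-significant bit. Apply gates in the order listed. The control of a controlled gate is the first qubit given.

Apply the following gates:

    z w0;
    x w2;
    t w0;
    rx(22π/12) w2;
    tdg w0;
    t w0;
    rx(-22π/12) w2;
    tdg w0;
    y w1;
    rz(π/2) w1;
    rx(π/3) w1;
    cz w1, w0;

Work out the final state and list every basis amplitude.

The final amplitudes are exp(I*pi/4)/2 on |001>, sqrt(3)*exp(3*I*pi/4)/2 on |011>, and 0 on every other basis state. Key observation: gates 3-8 undo each other exactly, leaving only the rest of the circuit to track.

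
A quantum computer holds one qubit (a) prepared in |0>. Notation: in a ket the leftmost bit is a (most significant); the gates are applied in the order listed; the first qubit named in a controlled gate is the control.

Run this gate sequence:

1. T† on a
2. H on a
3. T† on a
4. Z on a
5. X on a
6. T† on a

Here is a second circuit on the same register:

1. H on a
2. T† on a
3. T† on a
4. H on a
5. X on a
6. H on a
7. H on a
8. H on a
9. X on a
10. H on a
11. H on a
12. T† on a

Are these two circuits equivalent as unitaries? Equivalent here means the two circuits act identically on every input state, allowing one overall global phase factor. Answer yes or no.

No: there is an input state on which the two circuits produce genuinely different outputs (not merely differing by a phase).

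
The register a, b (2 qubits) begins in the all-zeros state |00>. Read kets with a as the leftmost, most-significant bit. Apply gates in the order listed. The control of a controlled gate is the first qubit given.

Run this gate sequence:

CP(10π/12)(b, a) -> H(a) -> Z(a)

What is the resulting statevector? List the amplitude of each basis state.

The final amplitudes are sqrt(2)/2 on |00>, 0 on |01>, -sqrt(2)/2 on |10>, 0 on |11>.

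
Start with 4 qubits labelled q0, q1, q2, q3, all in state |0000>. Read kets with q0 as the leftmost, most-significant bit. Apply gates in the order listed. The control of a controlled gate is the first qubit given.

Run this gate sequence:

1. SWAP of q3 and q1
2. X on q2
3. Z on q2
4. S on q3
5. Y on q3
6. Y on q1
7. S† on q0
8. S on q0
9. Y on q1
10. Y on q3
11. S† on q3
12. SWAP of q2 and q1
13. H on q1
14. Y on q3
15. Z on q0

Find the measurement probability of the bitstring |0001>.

Outcome |0001> occurs with probability 1/2.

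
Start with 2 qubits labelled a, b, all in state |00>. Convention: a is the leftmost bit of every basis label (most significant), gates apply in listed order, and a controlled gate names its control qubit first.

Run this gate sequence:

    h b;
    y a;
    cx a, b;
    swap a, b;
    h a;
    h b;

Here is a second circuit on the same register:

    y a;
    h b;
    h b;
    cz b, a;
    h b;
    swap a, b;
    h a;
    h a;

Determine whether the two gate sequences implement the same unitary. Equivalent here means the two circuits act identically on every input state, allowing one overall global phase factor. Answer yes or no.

No — the two circuits implement different unitaries, even allowing a global phase.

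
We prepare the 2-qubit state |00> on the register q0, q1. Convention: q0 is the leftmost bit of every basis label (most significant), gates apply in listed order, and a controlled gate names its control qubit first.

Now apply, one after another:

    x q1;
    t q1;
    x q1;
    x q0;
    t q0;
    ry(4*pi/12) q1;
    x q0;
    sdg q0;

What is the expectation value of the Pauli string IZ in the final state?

In the final state, IZ has expectation 1/2.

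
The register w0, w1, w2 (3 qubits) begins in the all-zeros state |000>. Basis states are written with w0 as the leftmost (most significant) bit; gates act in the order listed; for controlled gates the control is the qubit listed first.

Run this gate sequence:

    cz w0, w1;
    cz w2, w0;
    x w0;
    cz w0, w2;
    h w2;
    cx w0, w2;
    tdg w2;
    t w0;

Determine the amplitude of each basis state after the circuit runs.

The final amplitudes are sqrt(2)*exp(I*pi/4)/2 on |100>, sqrt(2)/2 on |101>, and 0 on every other basis state.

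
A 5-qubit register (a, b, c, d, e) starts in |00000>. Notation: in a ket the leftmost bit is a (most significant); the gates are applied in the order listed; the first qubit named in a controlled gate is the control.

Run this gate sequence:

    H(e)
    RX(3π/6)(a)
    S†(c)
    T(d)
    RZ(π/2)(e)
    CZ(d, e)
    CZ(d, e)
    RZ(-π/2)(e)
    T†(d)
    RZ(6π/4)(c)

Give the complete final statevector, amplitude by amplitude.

After the circuit, the state carries amplitude -exp(I*pi/4)/2 on |00000>, -exp(I*pi/4)/2 on |00001>, exp(3*I*pi/4)/2 on |10000>, exp(3*I*pi/4)/2 on |10001>, and 0 on every other basis state. Key observation: steps 4-9 multiply out to the identity, so the circuit reduces to the remaining gates.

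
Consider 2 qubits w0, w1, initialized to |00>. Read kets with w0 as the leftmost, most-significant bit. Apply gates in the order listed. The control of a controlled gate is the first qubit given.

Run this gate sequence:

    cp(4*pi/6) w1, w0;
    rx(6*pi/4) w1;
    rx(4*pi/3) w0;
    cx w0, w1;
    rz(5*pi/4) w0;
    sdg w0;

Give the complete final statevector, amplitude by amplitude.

The resulting statevector has amplitude -sqrt(2)*exp(3*I*pi/8)/4 on |00>, -sqrt(2)*exp(7*I*pi/8)/4 on |01>, -sqrt(6)*exp(I*pi/8)/4 on |10>, sqrt(6)*exp(5*I*pi/8)/4 on |11>.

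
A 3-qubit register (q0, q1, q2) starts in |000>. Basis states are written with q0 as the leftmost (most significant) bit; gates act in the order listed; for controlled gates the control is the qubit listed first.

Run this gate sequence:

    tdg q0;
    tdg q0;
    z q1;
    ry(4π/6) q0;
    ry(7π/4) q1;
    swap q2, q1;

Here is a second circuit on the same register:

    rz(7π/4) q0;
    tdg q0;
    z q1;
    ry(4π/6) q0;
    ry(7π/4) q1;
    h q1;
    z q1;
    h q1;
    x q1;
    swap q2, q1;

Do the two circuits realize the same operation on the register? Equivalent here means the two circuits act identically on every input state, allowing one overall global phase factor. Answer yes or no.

Yes: on every input state the two circuits agree up to one overall phase factor.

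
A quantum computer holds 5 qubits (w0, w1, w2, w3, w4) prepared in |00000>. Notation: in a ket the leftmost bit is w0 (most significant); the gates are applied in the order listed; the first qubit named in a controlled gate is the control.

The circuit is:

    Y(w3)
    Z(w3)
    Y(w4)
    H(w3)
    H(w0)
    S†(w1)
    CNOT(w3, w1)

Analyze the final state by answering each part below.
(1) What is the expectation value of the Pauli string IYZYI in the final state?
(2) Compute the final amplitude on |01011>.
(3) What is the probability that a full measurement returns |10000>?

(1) The observable IYZYI averages to 1.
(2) The final state's coefficient on |01011> equals -1/2.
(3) Outcome |10000> occurs with probability 0.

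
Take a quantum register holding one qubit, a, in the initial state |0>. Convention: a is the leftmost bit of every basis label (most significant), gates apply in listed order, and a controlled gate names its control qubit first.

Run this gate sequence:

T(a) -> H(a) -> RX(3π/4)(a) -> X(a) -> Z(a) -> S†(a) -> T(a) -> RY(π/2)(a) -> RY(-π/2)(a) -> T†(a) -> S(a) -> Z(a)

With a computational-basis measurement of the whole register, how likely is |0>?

A full measurement returns |0> with probability 1/2. Key observation: gates 5-12 undo each other exactly, leaving only the rest of the circuit to track.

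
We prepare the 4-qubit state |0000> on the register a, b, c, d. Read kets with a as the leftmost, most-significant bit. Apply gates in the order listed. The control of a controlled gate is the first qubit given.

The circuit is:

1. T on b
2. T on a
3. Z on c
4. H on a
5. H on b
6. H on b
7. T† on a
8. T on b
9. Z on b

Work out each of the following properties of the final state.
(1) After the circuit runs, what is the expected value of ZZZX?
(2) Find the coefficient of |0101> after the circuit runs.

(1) The observable ZZZX averages to 0.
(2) The amplitude on |0101> is 0.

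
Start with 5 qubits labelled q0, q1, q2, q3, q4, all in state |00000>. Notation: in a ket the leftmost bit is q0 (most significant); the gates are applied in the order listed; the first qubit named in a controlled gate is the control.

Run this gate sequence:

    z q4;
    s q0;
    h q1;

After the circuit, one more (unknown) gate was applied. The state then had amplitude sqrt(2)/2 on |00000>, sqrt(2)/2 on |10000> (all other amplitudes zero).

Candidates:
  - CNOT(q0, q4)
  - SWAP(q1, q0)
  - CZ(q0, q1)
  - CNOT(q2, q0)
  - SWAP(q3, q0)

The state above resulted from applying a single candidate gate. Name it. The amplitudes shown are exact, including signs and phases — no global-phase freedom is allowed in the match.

The unique candidate consistent with the amplitudes is SWAP(q1, q0).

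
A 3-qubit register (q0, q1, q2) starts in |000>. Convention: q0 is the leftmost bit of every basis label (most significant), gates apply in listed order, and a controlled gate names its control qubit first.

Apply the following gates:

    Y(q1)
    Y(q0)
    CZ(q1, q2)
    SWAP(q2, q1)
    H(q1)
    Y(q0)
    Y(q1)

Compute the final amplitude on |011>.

|011> carries amplitude -sqrt(2)/2 in the final state.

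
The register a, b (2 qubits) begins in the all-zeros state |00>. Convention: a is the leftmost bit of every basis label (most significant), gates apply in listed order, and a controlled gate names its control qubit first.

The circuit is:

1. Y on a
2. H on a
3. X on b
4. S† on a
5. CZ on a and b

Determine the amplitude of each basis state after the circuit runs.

The resulting statevector has amplitude 0 on |00>, sqrt(2)*I/2 on |01>, 0 on |10>, sqrt(2)/2 on |11>.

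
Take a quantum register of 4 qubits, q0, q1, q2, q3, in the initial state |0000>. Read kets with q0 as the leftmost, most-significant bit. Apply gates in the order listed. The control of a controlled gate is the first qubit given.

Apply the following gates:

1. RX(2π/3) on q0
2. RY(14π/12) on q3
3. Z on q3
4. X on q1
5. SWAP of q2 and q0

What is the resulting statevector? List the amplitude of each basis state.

The resulting statevector has amplitude -sqrt(6)/8 + sqrt(2)/8 on |0100>, -sqrt(6)/8 - sqrt(2)/8 on |0101>, I*(-sqrt(6) + 3*sqrt(2))/8 on |0110>, I*(sqrt(6) + 3*sqrt(2))/8 on |0111>, and 0 on every other basis state.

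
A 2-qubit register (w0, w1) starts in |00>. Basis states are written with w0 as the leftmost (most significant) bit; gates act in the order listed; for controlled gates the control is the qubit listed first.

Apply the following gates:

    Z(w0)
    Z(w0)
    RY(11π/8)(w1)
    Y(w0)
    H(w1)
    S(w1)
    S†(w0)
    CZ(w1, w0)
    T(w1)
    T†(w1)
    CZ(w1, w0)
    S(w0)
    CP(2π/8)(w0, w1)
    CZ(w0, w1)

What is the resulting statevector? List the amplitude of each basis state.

The final amplitudes are 0 on |00>, 0 on |01>, I*sin(pi/16) on |10>, -exp(I*pi/4)*cos(pi/16) on |11>.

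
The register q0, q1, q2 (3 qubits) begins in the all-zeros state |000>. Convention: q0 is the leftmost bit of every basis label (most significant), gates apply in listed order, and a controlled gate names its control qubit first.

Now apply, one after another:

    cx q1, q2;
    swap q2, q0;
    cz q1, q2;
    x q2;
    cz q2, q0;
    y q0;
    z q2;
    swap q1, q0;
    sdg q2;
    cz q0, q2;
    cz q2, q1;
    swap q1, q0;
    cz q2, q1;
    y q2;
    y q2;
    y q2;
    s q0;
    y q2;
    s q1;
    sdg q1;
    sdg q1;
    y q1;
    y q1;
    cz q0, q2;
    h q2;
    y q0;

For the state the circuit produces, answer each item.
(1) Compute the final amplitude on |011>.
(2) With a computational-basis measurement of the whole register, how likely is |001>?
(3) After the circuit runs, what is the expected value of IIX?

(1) The amplitude on |011> is 0. Key observation: steps 19-20 multiply out to the identity, so the circuit reduces to the remaining gates.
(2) A full measurement returns |001> with probability 1/2.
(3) In the final state, IIX has expectation -1.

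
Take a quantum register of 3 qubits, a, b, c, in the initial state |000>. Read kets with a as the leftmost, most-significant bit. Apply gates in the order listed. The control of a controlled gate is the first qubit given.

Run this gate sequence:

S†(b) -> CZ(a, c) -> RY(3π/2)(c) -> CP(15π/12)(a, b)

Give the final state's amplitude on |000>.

|000> carries amplitude -sqrt(2)/2 in the final state.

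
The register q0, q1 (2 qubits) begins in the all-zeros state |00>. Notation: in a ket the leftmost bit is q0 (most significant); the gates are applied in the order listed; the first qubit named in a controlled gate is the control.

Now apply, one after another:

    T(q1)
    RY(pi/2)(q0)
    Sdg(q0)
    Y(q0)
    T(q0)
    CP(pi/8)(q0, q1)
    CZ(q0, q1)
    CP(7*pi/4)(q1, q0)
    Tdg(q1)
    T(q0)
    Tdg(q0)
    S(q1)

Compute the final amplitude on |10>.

The amplitude on |10> is sqrt(2)*exp(3*I*pi/4)/2.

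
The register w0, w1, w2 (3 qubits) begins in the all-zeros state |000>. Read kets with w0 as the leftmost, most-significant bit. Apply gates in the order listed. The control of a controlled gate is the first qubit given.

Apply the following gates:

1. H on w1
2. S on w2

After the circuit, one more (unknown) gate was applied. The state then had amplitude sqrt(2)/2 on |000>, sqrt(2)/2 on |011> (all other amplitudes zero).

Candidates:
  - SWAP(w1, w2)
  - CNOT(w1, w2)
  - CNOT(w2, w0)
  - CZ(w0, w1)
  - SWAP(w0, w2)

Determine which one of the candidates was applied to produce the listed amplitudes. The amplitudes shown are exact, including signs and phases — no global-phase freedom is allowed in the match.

The unique candidate consistent with the amplitudes is CNOT(w1, w2).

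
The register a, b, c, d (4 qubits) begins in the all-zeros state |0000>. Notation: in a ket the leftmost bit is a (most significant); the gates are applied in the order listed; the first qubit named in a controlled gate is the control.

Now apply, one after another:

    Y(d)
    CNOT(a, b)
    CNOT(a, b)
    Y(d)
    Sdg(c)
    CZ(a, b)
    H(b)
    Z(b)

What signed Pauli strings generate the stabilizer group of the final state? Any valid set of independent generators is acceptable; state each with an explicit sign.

The final state is stabilized by the group generated by -IXII, +ZIII, +IIZI, +IIIZ; other independent generating sets are equally valid. Key observation: gates 1-4 undo each other exactly, leaving only the rest of the circuit to track.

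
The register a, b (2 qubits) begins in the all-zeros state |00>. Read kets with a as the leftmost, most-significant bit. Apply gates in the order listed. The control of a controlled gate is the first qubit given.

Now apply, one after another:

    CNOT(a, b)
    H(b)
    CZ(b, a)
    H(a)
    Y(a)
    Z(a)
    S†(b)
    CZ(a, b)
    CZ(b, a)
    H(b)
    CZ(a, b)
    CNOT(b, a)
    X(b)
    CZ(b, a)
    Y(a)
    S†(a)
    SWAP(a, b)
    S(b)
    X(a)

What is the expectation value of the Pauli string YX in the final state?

The expectation value of YX is -1.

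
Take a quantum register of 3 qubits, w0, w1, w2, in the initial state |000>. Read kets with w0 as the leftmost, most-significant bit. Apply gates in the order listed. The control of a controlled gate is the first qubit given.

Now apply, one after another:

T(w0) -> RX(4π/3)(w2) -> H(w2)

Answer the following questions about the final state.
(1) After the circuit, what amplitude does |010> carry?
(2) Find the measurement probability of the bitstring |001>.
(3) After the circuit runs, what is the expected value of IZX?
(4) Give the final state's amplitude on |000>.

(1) The final state's coefficient on |010> equals 0.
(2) A full measurement returns |001> with probability 1/2.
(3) The expectation value of IZX is -1/2.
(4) The amplitude on |000> is -sqrt(2)/4 - sqrt(6)*I/4.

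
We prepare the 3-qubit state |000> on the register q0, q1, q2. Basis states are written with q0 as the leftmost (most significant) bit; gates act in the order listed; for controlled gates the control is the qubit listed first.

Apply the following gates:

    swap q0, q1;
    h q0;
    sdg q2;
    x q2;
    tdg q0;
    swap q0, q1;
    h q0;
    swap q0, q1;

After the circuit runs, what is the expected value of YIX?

The observable YIX averages to 0.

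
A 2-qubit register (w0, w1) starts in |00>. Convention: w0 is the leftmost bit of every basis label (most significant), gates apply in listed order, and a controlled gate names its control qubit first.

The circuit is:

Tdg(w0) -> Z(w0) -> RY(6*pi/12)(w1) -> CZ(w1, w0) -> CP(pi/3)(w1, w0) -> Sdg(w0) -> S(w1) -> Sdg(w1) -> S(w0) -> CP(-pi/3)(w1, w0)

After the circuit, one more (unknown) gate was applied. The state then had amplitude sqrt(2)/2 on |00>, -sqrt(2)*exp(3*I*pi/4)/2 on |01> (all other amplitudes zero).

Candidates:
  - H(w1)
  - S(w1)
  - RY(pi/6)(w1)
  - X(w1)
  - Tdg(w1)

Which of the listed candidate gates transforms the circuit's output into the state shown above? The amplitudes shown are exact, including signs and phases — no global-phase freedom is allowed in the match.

The unique candidate consistent with the amplitudes is Tdg(w1). Key observation: steps 5-10 multiply out to the identity, so the circuit reduces to the remaining gates.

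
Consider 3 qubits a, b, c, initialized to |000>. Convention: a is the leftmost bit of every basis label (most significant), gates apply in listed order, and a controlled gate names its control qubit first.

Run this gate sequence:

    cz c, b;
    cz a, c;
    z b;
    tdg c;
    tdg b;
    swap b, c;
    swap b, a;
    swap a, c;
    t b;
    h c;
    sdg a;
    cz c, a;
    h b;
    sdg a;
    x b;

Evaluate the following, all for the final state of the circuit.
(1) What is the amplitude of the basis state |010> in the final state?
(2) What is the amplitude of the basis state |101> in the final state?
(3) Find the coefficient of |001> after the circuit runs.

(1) The amplitude on |010> is 1/2.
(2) The amplitude on |101> is 0.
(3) The amplitude on |001> is 1/2.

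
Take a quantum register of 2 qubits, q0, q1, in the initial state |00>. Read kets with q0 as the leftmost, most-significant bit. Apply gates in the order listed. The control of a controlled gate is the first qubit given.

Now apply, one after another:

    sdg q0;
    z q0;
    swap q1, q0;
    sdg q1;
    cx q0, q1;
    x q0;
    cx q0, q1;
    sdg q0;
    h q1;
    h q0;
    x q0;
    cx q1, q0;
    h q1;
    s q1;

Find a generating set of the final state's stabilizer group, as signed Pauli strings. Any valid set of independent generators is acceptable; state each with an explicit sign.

One valid set of independent stabilizer generators is -XI, +IZ (any independent generating set of the same group is equally correct).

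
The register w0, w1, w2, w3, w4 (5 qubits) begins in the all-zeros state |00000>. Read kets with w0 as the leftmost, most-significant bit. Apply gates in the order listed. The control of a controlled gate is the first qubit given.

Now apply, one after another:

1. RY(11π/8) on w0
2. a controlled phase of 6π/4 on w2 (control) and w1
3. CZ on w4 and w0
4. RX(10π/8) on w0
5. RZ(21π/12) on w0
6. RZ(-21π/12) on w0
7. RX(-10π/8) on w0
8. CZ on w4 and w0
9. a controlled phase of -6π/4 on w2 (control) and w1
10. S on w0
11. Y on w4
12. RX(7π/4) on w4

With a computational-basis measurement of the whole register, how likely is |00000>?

Outcome |00000> occurs with probability (2 - sqrt(2))*(2 - sqrt(2 - sqrt(2)))/16. Key observation: the block from step 2 through step 9 cancels to the identity and can be dropped.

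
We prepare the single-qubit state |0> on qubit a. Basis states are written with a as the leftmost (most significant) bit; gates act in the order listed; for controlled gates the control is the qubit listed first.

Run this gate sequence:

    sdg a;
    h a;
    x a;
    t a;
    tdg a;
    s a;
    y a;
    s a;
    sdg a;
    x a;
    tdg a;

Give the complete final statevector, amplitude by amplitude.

The final amplitudes are sqrt(2)*I/2 on |0>, -sqrt(2)*exp(3*I*pi/4)/2 on |1>.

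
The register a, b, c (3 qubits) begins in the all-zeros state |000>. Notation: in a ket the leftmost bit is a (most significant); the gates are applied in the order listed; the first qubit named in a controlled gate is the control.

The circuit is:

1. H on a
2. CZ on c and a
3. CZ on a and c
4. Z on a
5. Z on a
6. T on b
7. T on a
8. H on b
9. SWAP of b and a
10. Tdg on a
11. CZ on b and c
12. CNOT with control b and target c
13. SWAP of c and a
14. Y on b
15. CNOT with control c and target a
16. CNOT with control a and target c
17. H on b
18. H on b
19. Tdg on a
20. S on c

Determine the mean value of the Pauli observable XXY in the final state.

The observable XXY averages to -1/2.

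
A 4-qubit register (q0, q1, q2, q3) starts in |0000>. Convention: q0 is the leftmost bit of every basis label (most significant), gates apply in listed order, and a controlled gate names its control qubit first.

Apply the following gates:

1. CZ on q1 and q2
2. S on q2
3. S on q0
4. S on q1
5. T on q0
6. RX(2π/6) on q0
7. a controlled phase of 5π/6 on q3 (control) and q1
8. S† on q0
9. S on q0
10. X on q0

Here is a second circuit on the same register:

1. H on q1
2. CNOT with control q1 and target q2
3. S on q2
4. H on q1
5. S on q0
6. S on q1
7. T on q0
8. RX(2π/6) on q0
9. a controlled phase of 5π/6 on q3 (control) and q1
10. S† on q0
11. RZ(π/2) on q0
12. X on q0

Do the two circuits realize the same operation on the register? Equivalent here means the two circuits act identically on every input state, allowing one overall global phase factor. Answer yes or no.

No: there is an input state on which the two circuits produce genuinely different outputs (not merely differing by a phase).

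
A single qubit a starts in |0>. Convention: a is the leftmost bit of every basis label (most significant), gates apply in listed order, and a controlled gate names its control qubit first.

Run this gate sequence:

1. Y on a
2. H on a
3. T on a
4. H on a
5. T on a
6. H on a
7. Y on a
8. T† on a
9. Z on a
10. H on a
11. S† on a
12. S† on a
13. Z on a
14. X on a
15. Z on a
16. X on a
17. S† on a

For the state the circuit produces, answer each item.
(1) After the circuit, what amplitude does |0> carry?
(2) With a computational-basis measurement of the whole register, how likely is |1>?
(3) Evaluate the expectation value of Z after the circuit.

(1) The final state's coefficient on |0> equals -1/4 + I/4 + sqrt(2)*I/4.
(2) Outcome |1> occurs with probability 3/4 - sqrt(2)/8.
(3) The observable Z averages to -1/2 + sqrt(2)/4.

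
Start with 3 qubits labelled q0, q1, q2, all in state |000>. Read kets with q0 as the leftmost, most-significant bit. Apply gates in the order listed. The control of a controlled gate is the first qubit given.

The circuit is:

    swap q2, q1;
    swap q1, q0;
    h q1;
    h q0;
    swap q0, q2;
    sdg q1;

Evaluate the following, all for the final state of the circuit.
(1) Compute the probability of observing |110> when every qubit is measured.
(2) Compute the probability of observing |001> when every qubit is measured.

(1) Outcome |110> occurs with probability 0.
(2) A full measurement returns |001> with probability 1/4.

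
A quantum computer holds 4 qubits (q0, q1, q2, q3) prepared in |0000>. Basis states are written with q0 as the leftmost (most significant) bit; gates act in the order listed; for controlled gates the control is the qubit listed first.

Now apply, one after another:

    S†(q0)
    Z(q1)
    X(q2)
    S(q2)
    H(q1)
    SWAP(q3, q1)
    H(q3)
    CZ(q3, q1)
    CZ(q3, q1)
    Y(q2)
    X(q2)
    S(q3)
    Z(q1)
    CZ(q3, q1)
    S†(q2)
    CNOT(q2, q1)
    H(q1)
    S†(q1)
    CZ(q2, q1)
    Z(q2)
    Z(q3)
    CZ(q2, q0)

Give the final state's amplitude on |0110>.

The amplitude on |0110> is sqrt(2)/2.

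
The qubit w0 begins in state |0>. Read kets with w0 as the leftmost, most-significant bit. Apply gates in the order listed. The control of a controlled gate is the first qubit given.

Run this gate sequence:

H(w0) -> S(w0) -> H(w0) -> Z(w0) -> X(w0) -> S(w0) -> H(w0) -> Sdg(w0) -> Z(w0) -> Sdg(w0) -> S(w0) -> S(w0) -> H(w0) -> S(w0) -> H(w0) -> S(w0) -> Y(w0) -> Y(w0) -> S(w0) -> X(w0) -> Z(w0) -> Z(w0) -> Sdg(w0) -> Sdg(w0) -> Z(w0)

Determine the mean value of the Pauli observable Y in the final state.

The observable Y averages to -1.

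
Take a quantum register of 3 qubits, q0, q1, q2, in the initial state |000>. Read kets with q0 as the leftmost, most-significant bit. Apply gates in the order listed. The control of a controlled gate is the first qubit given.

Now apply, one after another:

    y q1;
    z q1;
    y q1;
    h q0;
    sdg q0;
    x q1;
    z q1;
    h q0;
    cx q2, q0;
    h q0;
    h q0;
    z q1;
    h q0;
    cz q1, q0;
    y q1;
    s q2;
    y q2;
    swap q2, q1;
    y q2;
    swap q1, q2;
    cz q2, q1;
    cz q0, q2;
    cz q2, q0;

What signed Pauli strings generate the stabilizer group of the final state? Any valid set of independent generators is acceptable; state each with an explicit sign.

One valid set of independent stabilizer generators is +YII, -IZI, -IIZ (any independent generating set of the same group is equally correct).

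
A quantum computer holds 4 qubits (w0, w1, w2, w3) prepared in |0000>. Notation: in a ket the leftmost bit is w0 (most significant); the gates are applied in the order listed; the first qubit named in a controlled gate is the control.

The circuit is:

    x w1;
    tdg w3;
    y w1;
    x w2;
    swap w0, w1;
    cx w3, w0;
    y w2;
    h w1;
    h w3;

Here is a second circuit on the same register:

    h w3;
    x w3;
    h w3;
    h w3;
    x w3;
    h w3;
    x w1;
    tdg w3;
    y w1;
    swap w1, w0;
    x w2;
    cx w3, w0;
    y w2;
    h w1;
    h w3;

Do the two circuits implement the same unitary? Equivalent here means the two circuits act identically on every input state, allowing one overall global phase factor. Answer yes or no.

Yes, they are equivalent — the unitaries differ by at most a global phase.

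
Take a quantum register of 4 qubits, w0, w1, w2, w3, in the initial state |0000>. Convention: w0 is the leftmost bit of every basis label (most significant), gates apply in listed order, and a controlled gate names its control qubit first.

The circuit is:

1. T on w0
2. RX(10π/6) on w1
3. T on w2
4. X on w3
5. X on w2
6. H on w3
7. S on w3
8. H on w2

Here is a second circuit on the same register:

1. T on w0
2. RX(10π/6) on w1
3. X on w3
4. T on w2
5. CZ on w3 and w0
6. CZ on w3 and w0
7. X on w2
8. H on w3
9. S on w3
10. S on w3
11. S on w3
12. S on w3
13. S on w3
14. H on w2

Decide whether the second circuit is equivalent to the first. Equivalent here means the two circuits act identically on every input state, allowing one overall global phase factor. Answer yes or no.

Yes: on every input state the two circuits agree up to one overall phase factor.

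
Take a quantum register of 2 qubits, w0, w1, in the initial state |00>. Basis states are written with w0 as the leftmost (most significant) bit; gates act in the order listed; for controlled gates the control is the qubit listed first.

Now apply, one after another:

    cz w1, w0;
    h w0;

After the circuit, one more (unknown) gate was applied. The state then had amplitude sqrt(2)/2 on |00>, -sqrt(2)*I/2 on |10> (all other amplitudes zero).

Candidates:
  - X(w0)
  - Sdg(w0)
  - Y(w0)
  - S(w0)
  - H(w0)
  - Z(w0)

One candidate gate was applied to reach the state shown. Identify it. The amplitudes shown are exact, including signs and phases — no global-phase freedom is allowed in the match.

The applied gate was Sdg(w0).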